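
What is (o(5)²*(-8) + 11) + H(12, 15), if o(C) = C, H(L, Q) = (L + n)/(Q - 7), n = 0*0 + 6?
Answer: -747/4 ≈ -186.75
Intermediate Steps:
n = 6 (n = 0 + 6 = 6)
H(L, Q) = (6 + L)/(-7 + Q) (H(L, Q) = (L + 6)/(Q - 7) = (6 + L)/(-7 + Q))
(o(5)²*(-8) + 11) + H(12, 15) = (5²*(-8) + 11) + (6 + 12)/(-7 + 15) = (25*(-8) + 11) + 18/8 = (-200 + 11) + (⅛)*18 = -189 + 9/4 = -747/4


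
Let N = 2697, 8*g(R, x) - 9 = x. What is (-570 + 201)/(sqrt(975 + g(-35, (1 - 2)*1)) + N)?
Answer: -995193/7272833 + 1476*sqrt(61)/7272833 ≈ -0.13525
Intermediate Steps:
g(R, x) = 9/8 + x/8
(-570 + 201)/(sqrt(975 + g(-35, (1 - 2)*1)) + N) = (-570 + 201)/(sqrt(975 + (9/8 + ((1 - 2)*1)/8)) + 2697) = -369/(sqrt(975 + (9/8 + (-1*1)/8)) + 2697) = -369/(sqrt(975 + (9/8 + (1/8)*(-1))) + 2697) = -369/(sqrt(975 + (9/8 - 1/8)) + 2697) = -369/(sqrt(975 + 1) + 2697) = -369/(sqrt(976) + 2697) = -369/(4*sqrt(61) + 2697) = -369/(2697 + 4*sqrt(61))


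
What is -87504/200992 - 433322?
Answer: -5443396433/12562 ≈ -4.3332e+5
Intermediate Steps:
-87504/200992 - 433322 = -87504*1/200992 - 433322 = -5469/12562 - 433322 = -5443396433/12562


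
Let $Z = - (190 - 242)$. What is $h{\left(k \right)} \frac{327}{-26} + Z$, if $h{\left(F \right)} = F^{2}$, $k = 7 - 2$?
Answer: $- \frac{6823}{26} \approx -262.42$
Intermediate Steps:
$k = 5$ ($k = 7 - 2 = 5$)
$Z = 52$ ($Z = \left(-1\right) \left(-52\right) = 52$)
$h{\left(k \right)} \frac{327}{-26} + Z = 5^{2} \frac{327}{-26} + 52 = 25 \cdot 327 \left(- \frac{1}{26}\right) + 52 = 25 \left(- \frac{327}{26}\right) + 52 = - \frac{8175}{26} + 52 = - \frac{6823}{26}$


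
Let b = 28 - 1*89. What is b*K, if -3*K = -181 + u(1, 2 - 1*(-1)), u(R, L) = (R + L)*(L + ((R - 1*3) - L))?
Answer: -3843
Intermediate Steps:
u(R, L) = (-3 + R)*(L + R) (u(R, L) = (L + R)*(L + ((R - 3) - L)) = (L + R)*(L + ((-3 + R) - L)) = (L + R)*(L + (-3 + R - L)) = (L + R)*(-3 + R) = (-3 + R)*(L + R))
K = 63 (K = -(-181 + (1² - 3*(2 - 1*(-1)) - 3*1 + (2 - 1*(-1))*1))/3 = -(-181 + (1 - 3*(2 + 1) - 3 + (2 + 1)*1))/3 = -(-181 + (1 - 3*3 - 3 + 3*1))/3 = -(-181 + (1 - 9 - 3 + 3))/3 = -(-181 - 8)/3 = -⅓*(-189) = 63)
b = -61 (b = 28 - 89 = -61)
b*K = -61*63 = -3843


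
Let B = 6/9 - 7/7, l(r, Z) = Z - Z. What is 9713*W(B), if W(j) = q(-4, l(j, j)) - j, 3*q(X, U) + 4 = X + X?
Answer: -106843/3 ≈ -35614.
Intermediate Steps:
l(r, Z) = 0
q(X, U) = -4/3 + 2*X/3 (q(X, U) = -4/3 + (X + X)/3 = -4/3 + (2*X)/3 = -4/3 + 2*X/3)
B = -⅓ (B = 6*(⅑) - 7*⅐ = ⅔ - 1 = -⅓ ≈ -0.33333)
W(j) = -4 - j (W(j) = (-4/3 + (⅔)*(-4)) - j = (-4/3 - 8/3) - j = -4 - j)
9713*W(B) = 9713*(-4 - 1*(-⅓)) = 9713*(-4 + ⅓) = 9713*(-11/3) = -106843/3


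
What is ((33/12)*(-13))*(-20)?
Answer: 715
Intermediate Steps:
((33/12)*(-13))*(-20) = ((33*(1/12))*(-13))*(-20) = ((11/4)*(-13))*(-20) = -143/4*(-20) = 715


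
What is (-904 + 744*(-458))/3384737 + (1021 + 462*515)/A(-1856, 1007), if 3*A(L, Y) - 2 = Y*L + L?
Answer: -3065544633637/6332321677502 ≈ -0.48411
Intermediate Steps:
A(L, Y) = 2/3 + L/3 + L*Y/3 (A(L, Y) = 2/3 + (Y*L + L)/3 = 2/3 + (L*Y + L)/3 = 2/3 + (L + L*Y)/3 = 2/3 + (L/3 + L*Y/3) = 2/3 + L/3 + L*Y/3)
(-904 + 744*(-458))/3384737 + (1021 + 462*515)/A(-1856, 1007) = (-904 + 744*(-458))/3384737 + (1021 + 462*515)/(2/3 + (1/3)*(-1856) + (1/3)*(-1856)*1007) = (-904 - 340752)*(1/3384737) + (1021 + 237930)/(2/3 - 1856/3 - 1868992/3) = -341656*1/3384737 + 238951/(-1870846/3) = -341656/3384737 + 238951*(-3/1870846) = -341656/3384737 - 716853/1870846 = -3065544633637/6332321677502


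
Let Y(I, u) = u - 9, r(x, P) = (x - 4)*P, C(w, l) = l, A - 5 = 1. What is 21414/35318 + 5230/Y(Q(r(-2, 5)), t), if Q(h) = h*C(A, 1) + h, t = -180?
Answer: -90332947/3337551 ≈ -27.066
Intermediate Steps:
A = 6 (A = 5 + 1 = 6)
r(x, P) = P*(-4 + x) (r(x, P) = (-4 + x)*P = P*(-4 + x))
Q(h) = 2*h (Q(h) = h*1 + h = h + h = 2*h)
Y(I, u) = -9 + u
21414/35318 + 5230/Y(Q(r(-2, 5)), t) = 21414/35318 + 5230/(-9 - 180) = 21414*(1/35318) + 5230/(-189) = 10707/17659 + 5230*(-1/189) = 10707/17659 - 5230/189 = -90332947/3337551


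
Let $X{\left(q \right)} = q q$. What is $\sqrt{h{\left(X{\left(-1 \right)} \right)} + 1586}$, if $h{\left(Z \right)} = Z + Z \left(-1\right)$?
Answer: $\sqrt{1586} \approx 39.825$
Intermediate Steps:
$X{\left(q \right)} = q^{2}$
$h{\left(Z \right)} = 0$ ($h{\left(Z \right)} = Z - Z = 0$)
$\sqrt{h{\left(X{\left(-1 \right)} \right)} + 1586} = \sqrt{0 + 1586} = \sqrt{1586}$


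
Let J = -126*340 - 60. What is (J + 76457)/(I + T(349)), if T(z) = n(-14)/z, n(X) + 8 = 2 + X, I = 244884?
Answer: 11711393/85464496 ≈ 0.13703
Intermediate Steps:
n(X) = -6 + X (n(X) = -8 + (2 + X) = -6 + X)
T(z) = -20/z (T(z) = (-6 - 14)/z = -20/z)
J = -42900 (J = -42840 - 60 = -42900)
(J + 76457)/(I + T(349)) = (-42900 + 76457)/(244884 - 20/349) = 33557/(244884 - 20*1/349) = 33557/(244884 - 20/349) = 33557/(85464496/349) = 33557*(349/85464496) = 11711393/85464496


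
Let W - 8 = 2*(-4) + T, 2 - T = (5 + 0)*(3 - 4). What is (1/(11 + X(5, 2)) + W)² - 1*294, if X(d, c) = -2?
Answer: -19718/81 ≈ -243.43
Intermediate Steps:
T = 7 (T = 2 - (5 + 0)*(3 - 4) = 2 - 5*(-1) = 2 - 1*(-5) = 2 + 5 = 7)
W = 7 (W = 8 + (2*(-4) + 7) = 8 + (-8 + 7) = 8 - 1 = 7)
(1/(11 + X(5, 2)) + W)² - 1*294 = (1/(11 - 2) + 7)² - 1*294 = (1/9 + 7)² - 294 = (⅑ + 7)² - 294 = (64/9)² - 294 = 4096/81 - 294 = -19718/81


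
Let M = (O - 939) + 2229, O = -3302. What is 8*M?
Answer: -16096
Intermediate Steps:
M = -2012 (M = (-3302 - 939) + 2229 = -4241 + 2229 = -2012)
8*M = 8*(-2012) = -16096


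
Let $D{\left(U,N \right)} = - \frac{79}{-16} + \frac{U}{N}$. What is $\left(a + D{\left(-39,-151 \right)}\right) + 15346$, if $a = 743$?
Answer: $\frac{38883577}{2416} \approx 16094.0$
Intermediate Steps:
$D{\left(U,N \right)} = \frac{79}{16} + \frac{U}{N}$ ($D{\left(U,N \right)} = \left(-79\right) \left(- \frac{1}{16}\right) + \frac{U}{N} = \frac{79}{16} + \frac{U}{N}$)
$\left(a + D{\left(-39,-151 \right)}\right) + 15346 = \left(743 + \left(\frac{79}{16} - \frac{39}{-151}\right)\right) + 15346 = \left(743 + \left(\frac{79}{16} - - \frac{39}{151}\right)\right) + 15346 = \left(743 + \left(\frac{79}{16} + \frac{39}{151}\right)\right) + 15346 = \left(743 + \frac{12553}{2416}\right) + 15346 = \frac{1807641}{2416} + 15346 = \frac{38883577}{2416}$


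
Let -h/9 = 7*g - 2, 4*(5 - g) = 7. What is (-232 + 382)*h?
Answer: -56025/2 ≈ -28013.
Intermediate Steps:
g = 13/4 (g = 5 - ¼*7 = 5 - 7/4 = 13/4 ≈ 3.2500)
h = -747/4 (h = -9*(7*(13/4) - 2) = -9*(91/4 - 2) = -9*83/4 = -747/4 ≈ -186.75)
(-232 + 382)*h = (-232 + 382)*(-747/4) = 150*(-747/4) = -56025/2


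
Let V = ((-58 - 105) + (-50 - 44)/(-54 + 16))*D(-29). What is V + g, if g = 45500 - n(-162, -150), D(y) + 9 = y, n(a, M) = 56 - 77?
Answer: 51621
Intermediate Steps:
n(a, M) = -21
D(y) = -9 + y
V = 6100 (V = ((-58 - 105) + (-50 - 44)/(-54 + 16))*(-9 - 29) = (-163 - 94/(-38))*(-38) = (-163 - 94*(-1/38))*(-38) = (-163 + 47/19)*(-38) = -3050/19*(-38) = 6100)
g = 45521 (g = 45500 - 1*(-21) = 45500 + 21 = 45521)
V + g = 6100 + 45521 = 51621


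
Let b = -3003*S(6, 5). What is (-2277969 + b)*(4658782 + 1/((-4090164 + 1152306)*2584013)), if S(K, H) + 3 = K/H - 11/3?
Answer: -399921342025140227678114801/37957316320770 ≈ -1.0536e+13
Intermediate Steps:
S(K, H) = -20/3 + K/H (S(K, H) = -3 + (K/H - 11/3) = -3 + (-11/3 + K/H) = -20/3 + K/H)
b = 82082/5 (b = -3003*(-20/3 + 6/5) = -3003*(-82/15) = 82082/5 ≈ 16416.)
(-2277969 + b)*(4658782 + 1/((-4090164 + 1152306)*2584013)) = (-2277969 + 82082/5)*(4658782 + 1/((-4090164 + 1152306)*2584013)) = -11307763*(4658782 + (1/2584013)/(-2937858))/5 = -11307763*(4658782 - 1/2937858*1/2584013)/5 = -11307763*(4658782 - 1/7591463264154)/5 = -11307763/5*35366972408701900427/7591463264154 = -399921342025140227678114801/37957316320770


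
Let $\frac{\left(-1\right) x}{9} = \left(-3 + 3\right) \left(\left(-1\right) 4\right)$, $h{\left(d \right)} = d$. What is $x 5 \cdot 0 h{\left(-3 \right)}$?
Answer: $0$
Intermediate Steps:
$x = 0$ ($x = - 9 \left(-3 + 3\right) \left(\left(-1\right) 4\right) = - 9 \cdot 0 \left(-4\right) = \left(-9\right) 0 = 0$)
$x 5 \cdot 0 h{\left(-3 \right)} = 0 \cdot 5 \cdot 0 \left(-3\right) = 0 \cdot 0 \left(-3\right) = 0 \left(-3\right) = 0$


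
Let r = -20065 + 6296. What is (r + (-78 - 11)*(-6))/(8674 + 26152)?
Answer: -13235/34826 ≈ -0.38003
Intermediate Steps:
r = -13769
(r + (-78 - 11)*(-6))/(8674 + 26152) = (-13769 + (-78 - 11)*(-6))/(8674 + 26152) = (-13769 - 89*(-6))/34826 = (-13769 + 534)*(1/34826) = -13235*1/34826 = -13235/34826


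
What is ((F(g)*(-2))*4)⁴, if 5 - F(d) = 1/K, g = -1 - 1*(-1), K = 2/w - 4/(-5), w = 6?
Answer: 98344960000/83521 ≈ 1.1775e+6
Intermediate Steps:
K = 17/15 (K = 2/6 - 4/(-5) = 2*(⅙) - 4*(-⅕) = ⅓ + ⅘ = 17/15 ≈ 1.1333)
g = 0 (g = -1 + 1 = 0)
F(d) = 70/17 (F(d) = 5 - 1/17/15 = 5 - 1*15/17 = 5 - 15/17 = 70/17)
((F(g)*(-2))*4)⁴ = (((70/17)*(-2))*4)⁴ = (-140/17*4)⁴ = (-560/17)⁴ = 98344960000/83521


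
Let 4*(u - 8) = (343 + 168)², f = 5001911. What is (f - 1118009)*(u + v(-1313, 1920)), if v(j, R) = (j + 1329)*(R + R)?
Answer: 984400207263/2 ≈ 4.9220e+11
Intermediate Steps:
v(j, R) = 2*R*(1329 + j) (v(j, R) = (1329 + j)*(2*R) = 2*R*(1329 + j))
u = 261153/4 (u = 8 + (343 + 168)²/4 = 8 + (¼)*511² = 8 + (¼)*261121 = 8 + 261121/4 = 261153/4 ≈ 65288.)
(f - 1118009)*(u + v(-1313, 1920)) = (5001911 - 1118009)*(261153/4 + 2*1920*(1329 - 1313)) = 3883902*(261153/4 + 2*1920*16) = 3883902*(261153/4 + 61440) = 3883902*(506913/4) = 984400207263/2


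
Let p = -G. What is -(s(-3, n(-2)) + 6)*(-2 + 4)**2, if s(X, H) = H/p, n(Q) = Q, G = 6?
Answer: -76/3 ≈ -25.333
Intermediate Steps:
p = -6 (p = -1*6 = -6)
s(X, H) = -H/6 (s(X, H) = H/(-6) = H*(-1/6) = -H/6)
-(s(-3, n(-2)) + 6)*(-2 + 4)**2 = -(-1/6*(-2) + 6)*(-2 + 4)**2 = -(1/3 + 6)*2**2 = -19*4/3 = -1*76/3 = -76/3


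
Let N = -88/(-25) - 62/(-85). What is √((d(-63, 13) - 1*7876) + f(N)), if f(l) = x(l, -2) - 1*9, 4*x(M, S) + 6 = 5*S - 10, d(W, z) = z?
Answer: I*√31514/2 ≈ 88.761*I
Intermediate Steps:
x(M, S) = -4 + 5*S/4 (x(M, S) = -3/2 + (5*S - 10)/4 = -3/2 + (-10 + 5*S)/4 = -3/2 + (-5/2 + 5*S/4) = -4 + 5*S/4)
N = 1806/425 (N = -88*(-1/25) - 62*(-1/85) = 88/25 + 62/85 = 1806/425 ≈ 4.2494)
f(l) = -31/2 (f(l) = (-4 + (5/4)*(-2)) - 1*9 = (-4 - 5/2) - 9 = -13/2 - 9 = -31/2)
√((d(-63, 13) - 1*7876) + f(N)) = √((13 - 1*7876) - 31/2) = √((13 - 7876) - 31/2) = √(-7863 - 31/2) = √(-15757/2) = I*√31514/2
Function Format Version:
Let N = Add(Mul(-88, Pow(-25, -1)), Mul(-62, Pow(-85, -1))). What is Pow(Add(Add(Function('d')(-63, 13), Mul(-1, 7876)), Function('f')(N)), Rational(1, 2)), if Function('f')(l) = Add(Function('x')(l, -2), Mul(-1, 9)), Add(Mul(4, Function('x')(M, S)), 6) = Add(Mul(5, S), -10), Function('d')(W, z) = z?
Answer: Mul(Rational(1, 2), I, Pow(31514, Rational(1, 2))) ≈ Mul(88.761, I)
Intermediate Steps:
Function('x')(M, S) = Add(-4, Mul(Rational(5, 4), S)) (Function('x')(M, S) = Add(Rational(-3, 2), Mul(Rational(1, 4), Add(Mul(5, S), -10))) = Add(Rational(-3, 2), Mul(Rational(1, 4), Add(-10, Mul(5, S)))) = Add(Rational(-3, 2), Add(Rational(-5, 2), Mul(Rational(5, 4), S))) = Add(-4, Mul(Rational(5, 4), S)))
N = Rational(1806, 425) (N = Add(Mul(-88, Rational(-1, 25)), Mul(-62, Rational(-1, 85))) = Add(Rational(88, 25), Rational(62, 85)) = Rational(1806, 425) ≈ 4.2494)
Function('f')(l) = Rational(-31, 2) (Function('f')(l) = Add(Add(-4, Mul(Rational(5, 4), -2)), Mul(-1, 9)) = Add(Add(-4, Rational(-5, 2)), -9) = Add(Rational(-13, 2), -9) = Rational(-31, 2))
Pow(Add(Add(Function('d')(-63, 13), Mul(-1, 7876)), Function('f')(N)), Rational(1, 2)) = Pow(Add(Add(13, Mul(-1, 7876)), Rational(-31, 2)), Rational(1, 2)) = Pow(Add(Add(13, -7876), Rational(-31, 2)), Rational(1, 2)) = Pow(Add(-7863, Rational(-31, 2)), Rational(1, 2)) = Pow(Rational(-15757, 2), Rational(1, 2)) = Mul(Rational(1, 2), I, Pow(31514, Rational(1, 2)))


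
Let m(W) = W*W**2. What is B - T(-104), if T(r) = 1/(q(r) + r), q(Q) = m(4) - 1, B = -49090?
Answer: -2012689/41 ≈ -49090.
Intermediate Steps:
m(W) = W**3
q(Q) = 63 (q(Q) = 4**3 - 1 = 64 - 1 = 63)
T(r) = 1/(63 + r)
B - T(-104) = -49090 - 1/(63 - 104) = -49090 - 1/(-41) = -49090 - 1*(-1/41) = -49090 + 1/41 = -2012689/41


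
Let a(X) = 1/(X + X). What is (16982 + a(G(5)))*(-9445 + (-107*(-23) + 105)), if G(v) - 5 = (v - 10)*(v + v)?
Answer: -3504573047/30 ≈ -1.1682e+8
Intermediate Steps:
G(v) = 5 + 2*v*(-10 + v) (G(v) = 5 + (v - 10)*(v + v) = 5 + (-10 + v)*(2*v) = 5 + 2*v*(-10 + v))
a(X) = 1/(2*X)
(16982 + a(G(5)))*(-9445 + (-107*(-23) + 105)) = (16982 + 1/(2*(5 - 20*5 + 2*5²)))*(-9445 + (-107*(-23) + 105)) = (16982 + 1/(2*(5 - 100 + 2*25)))*(-9445 + (2461 + 105)) = (16982 + 1/(2*(5 - 100 + 50)))*(-9445 + 2566) = (16982 + (½)/(-45))*(-6879) = (16982 + (½)*(-1/45))*(-6879) = (16982 - 1/90)*(-6879) = (1528379/90)*(-6879) = -3504573047/30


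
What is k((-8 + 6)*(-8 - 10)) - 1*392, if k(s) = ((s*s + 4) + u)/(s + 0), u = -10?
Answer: -2137/6 ≈ -356.17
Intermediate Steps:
k(s) = (-6 + s²)/s (k(s) = ((s*s + 4) - 10)/(s + 0) = ((s² + 4) - 10)/s = ((4 + s²) - 10)/s = (-6 + s²)/s)
k((-8 + 6)*(-8 - 10)) - 1*392 = ((-8 + 6)*(-8 - 10) - 6*1/((-8 - 10)*(-8 + 6))) - 1*392 = (-2*(-18) - 6/((-2*(-18)))) - 392 = (36 - 6/36) - 392 = (36 - 6*1/36) - 392 = (36 - ⅙) - 392 = 215/6 - 392 = -2137/6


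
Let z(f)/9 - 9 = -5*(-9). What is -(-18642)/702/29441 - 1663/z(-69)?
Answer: -48947477/14308326 ≈ -3.4209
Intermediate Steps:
z(f) = 486 (z(f) = 81 + 9*(-5*(-9)) = 81 + 9*45 = 81 + 405 = 486)
-(-18642)/702/29441 - 1663/z(-69) = -(-18642)/702/29441 - 1663/486 = -(-18642)/702*(1/29441) - 1663*1/486 = -39*(-239/351)*(1/29441) - 1663/486 = (239/9)*(1/29441) - 1663/486 = 239/264969 - 1663/486 = -48947477/14308326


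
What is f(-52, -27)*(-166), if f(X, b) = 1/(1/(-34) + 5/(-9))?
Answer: 50796/179 ≈ 283.78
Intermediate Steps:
f(X, b) = -306/179 (f(X, b) = 1/(1*(-1/34) + 5*(-⅑)) = 1/(-1/34 - 5/9) = 1/(-179/306) = -306/179)
f(-52, -27)*(-166) = -306/179*(-166) = 50796/179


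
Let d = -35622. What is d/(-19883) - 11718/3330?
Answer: -6353763/3678355 ≈ -1.7273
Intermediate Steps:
d/(-19883) - 11718/3330 = -35622/(-19883) - 11718/3330 = -35622*(-1/19883) - 11718*1/3330 = 35622/19883 - 651/185 = -6353763/3678355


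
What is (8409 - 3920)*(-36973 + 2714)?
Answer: -153788651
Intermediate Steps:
(8409 - 3920)*(-36973 + 2714) = 4489*(-34259) = -153788651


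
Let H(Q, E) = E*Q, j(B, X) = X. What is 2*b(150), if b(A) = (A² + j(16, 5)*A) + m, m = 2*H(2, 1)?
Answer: 46508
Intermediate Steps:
m = 4 (m = 2*(1*2) = 2*2 = 4)
b(A) = 4 + A² + 5*A (b(A) = (A² + 5*A) + 4 = 4 + A² + 5*A)
2*b(150) = 2*(4 + 150² + 5*150) = 2*(4 + 22500 + 750) = 2*23254 = 46508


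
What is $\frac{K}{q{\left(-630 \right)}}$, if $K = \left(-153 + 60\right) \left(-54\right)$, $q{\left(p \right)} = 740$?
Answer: $\frac{2511}{370} \approx 6.7865$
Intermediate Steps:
$K = 5022$ ($K = \left(-93\right) \left(-54\right) = 5022$)
$\frac{K}{q{\left(-630 \right)}} = \frac{5022}{740} = 5022 \cdot \frac{1}{740} = \frac{2511}{370}$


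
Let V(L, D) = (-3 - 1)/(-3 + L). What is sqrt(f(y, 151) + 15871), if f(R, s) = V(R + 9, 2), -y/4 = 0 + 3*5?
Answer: sqrt(1285557)/9 ≈ 125.98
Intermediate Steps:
y = -60 (y = -4*(0 + 3*5) = -4*(0 + 15) = -4*15 = -60)
V(L, D) = -4/(-3 + L)
f(R, s) = -4/(6 + R) (f(R, s) = -4/(-3 + (R + 9)) = -4/(-3 + (9 + R)) = -4/(6 + R))
sqrt(f(y, 151) + 15871) = sqrt(-4/(6 - 60) + 15871) = sqrt(-4/(-54) + 15871) = sqrt(-4*(-1/54) + 15871) = sqrt(2/27 + 15871) = sqrt(428519/27) = sqrt(1285557)/9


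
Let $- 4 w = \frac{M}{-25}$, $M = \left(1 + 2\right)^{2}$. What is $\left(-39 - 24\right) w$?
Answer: $- \frac{567}{100} \approx -5.67$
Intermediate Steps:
$M = 9$ ($M = 3^{2} = 9$)
$w = \frac{9}{100}$ ($w = - \frac{9 \frac{1}{-25}}{4} = - \frac{9 \left(- \frac{1}{25}\right)}{4} = \left(- \frac{1}{4}\right) \left(- \frac{9}{25}\right) = \frac{9}{100} \approx 0.09$)
$\left(-39 - 24\right) w = \left(-39 - 24\right) \frac{9}{100} = \left(-63\right) \frac{9}{100} = - \frac{567}{100}$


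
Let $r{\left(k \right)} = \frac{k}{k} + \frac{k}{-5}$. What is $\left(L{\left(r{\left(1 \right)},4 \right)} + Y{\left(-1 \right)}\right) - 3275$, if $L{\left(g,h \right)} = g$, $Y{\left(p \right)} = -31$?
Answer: $- \frac{16526}{5} \approx -3305.2$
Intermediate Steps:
$r{\left(k \right)} = 1 - \frac{k}{5}$ ($r{\left(k \right)} = 1 + k \left(- \frac{1}{5}\right) = 1 - \frac{k}{5}$)
$\left(L{\left(r{\left(1 \right)},4 \right)} + Y{\left(-1 \right)}\right) - 3275 = \left(\left(1 - \frac{1}{5}\right) - 31\right) - 3275 = \left(\frac{4}{5} - 31\right) - 3275 = - \frac{151}{5} - 3275 = - \frac{16526}{5}$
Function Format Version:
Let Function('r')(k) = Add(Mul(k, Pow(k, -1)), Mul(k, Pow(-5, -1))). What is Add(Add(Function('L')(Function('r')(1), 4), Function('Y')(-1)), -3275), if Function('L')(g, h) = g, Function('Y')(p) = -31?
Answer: Rational(-16526, 5) ≈ -3305.2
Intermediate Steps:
Function('r')(k) = Add(1, Mul(Rational(-1, 5), k)) (Function('r')(k) = Add(1, Mul(k, Rational(-1, 5))) = Add(1, Mul(Rational(-1, 5), k)))
Add(Add(Function('L')(Function('r')(1), 4), Function('Y')(-1)), -3275) = Add(Add(Add(1, Mul(Rational(-1, 5), 1)), -31), -3275) = Add(Add(Add(1, Rational(-1, 5)), -31), -3275) = Add(Add(Rational(4, 5), -31), -3275) = Add(Rational(-151, 5), -3275) = Rational(-16526, 5)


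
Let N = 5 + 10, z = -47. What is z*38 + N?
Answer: -1771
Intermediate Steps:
N = 15
z*38 + N = -47*38 + 15 = -1786 + 15 = -1771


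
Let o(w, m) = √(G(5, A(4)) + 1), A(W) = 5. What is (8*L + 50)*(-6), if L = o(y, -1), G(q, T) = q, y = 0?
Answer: -300 - 48*√6 ≈ -417.58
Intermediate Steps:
o(w, m) = √6 (o(w, m) = √(5 + 1) = √6)
L = √6 ≈ 2.4495
(8*L + 50)*(-6) = (8*√6 + 50)*(-6) = (50 + 8*√6)*(-6) = -300 - 48*√6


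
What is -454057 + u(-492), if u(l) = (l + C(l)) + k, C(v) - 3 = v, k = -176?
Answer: -455214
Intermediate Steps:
C(v) = 3 + v
u(l) = -173 + 2*l (u(l) = (l + (3 + l)) - 176 = (3 + 2*l) - 176 = -173 + 2*l)
-454057 + u(-492) = -454057 + (-173 + 2*(-492)) = -454057 + (-173 - 984) = -454057 - 1157 = -455214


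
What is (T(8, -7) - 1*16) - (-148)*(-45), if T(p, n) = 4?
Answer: -6672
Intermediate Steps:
(T(8, -7) - 1*16) - (-148)*(-45) = (4 - 1*16) - (-148)*(-45) = (4 - 16) - 148*45 = -12 - 6660 = -6672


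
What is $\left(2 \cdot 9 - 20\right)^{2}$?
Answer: $4$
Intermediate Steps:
$\left(2 \cdot 9 - 20\right)^{2} = \left(18 - 20\right)^{2} = \left(-2\right)^{2} = 4$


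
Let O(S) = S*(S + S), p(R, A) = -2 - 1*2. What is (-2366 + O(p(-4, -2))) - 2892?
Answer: -5226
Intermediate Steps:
p(R, A) = -4 (p(R, A) = -2 - 2 = -4)
O(S) = 2*S**2 (O(S) = S*(2*S) = 2*S**2)
(-2366 + O(p(-4, -2))) - 2892 = (-2366 + 2*(-4)**2) - 2892 = (-2366 + 2*16) - 2892 = (-2366 + 32) - 2892 = -2334 - 2892 = -5226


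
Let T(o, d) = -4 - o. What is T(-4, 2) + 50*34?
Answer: 1700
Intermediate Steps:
T(-4, 2) + 50*34 = (-4 - 1*(-4)) + 50*34 = (-4 + 4) + 1700 = 0 + 1700 = 1700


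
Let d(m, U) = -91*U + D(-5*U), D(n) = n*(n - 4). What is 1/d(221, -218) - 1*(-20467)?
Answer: 24633630927/1203578 ≈ 20467.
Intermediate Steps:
D(n) = n*(-4 + n)
d(m, U) = -91*U - 5*U*(-4 - 5*U) (d(m, U) = -91*U + (-5*U)*(-4 - 5*U) = -91*U - 5*U*(-4 - 5*U))
1/d(221, -218) - 1*(-20467) = 1/(-218*(-71 + 25*(-218))) - 1*(-20467) = 1/(-218*(-71 - 5450)) + 20467 = 1/(-218*(-5521)) + 20467 = 1/1203578 + 20467 = 24633630927/1203578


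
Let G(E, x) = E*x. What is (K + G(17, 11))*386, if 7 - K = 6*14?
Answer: 42460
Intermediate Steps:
K = -77 (K = 7 - 6*14 = 7 - 1*84 = 7 - 84 = -77)
(K + G(17, 11))*386 = (-77 + 17*11)*386 = (-77 + 187)*386 = 110*386 = 42460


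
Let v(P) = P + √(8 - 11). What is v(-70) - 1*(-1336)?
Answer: 1266 + I*√3 ≈ 1266.0 + 1.732*I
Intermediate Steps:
v(P) = P + I*√3 (v(P) = P + √(-3) = P + I*√3)
v(-70) - 1*(-1336) = (-70 + I*√3) - 1*(-1336) = (-70 + I*√3) + 1336 = 1266 + I*√3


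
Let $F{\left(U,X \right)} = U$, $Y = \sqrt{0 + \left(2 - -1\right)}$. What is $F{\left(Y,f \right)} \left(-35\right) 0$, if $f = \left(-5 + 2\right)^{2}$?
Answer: $0$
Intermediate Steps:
$f = 9$ ($f = \left(-3\right)^{2} = 9$)
$Y = \sqrt{3}$ ($Y = \sqrt{0 + \left(2 + 1\right)} = \sqrt{0 + 3} = \sqrt{3} \approx 1.732$)
$F{\left(Y,f \right)} \left(-35\right) 0 = \sqrt{3} \left(-35\right) 0 = - 35 \sqrt{3} \cdot 0 = 0$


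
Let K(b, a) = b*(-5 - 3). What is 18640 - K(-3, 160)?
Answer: 18616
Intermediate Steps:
K(b, a) = -8*b (K(b, a) = b*(-8) = -8*b)
18640 - K(-3, 160) = 18640 - (-8)*(-3) = 18640 - 1*24 = 18640 - 24 = 18616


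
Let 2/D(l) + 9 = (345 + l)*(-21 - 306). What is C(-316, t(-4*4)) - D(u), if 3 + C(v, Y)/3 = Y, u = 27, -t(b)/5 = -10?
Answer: 17153075/121653 ≈ 141.00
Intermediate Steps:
t(b) = 50 (t(b) = -5*(-10) = 50)
D(l) = 2/(-112824 - 327*l) (D(l) = 2/(-9 + (345 + l)*(-21 - 306)) = 2/(-9 + (345 + l)*(-327)) = 2/(-9 + (-112815 - 327*l)) = 2/(-112824 - 327*l))
C(v, Y) = -9 + 3*Y
C(-316, t(-4*4)) - D(u) = (-9 + 3*50) - (-2)/(112824 + 327*27) = (-9 + 150) - (-2)/(112824 + 8829) = 141 - (-2)/121653 = 141 - 1*(-2/121653) = 141 + 2/121653 = 17153075/121653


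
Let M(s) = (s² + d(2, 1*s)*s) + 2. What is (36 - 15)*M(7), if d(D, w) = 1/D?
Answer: 2289/2 ≈ 1144.5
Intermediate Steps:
M(s) = 2 + s² + s/2 (M(s) = (s² + s/2) + 2 = 2 + s² + s/2)
(36 - 15)*M(7) = (36 - 15)*(2 + 7² + (½)*7) = 21*(2 + 49 + 7/2) = 21*(109/2) = 2289/2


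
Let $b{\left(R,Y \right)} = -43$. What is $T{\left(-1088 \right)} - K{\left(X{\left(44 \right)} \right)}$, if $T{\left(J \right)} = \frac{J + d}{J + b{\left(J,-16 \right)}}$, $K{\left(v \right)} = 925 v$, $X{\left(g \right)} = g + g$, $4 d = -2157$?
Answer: $- \frac{368247091}{4524} \approx -81399.0$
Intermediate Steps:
$d = - \frac{2157}{4}$ ($d = \frac{1}{4} \left(-2157\right) = - \frac{2157}{4} \approx -539.25$)
$X{\left(g \right)} = 2 g$
$T{\left(J \right)} = \frac{- \frac{2157}{4} + J}{-43 + J}$ ($T{\left(J \right)} = \frac{J - \frac{2157}{4}}{J - 43} = \frac{- \frac{2157}{4} + J}{-43 + J}$)
$T{\left(-1088 \right)} - K{\left(X{\left(44 \right)} \right)} = \frac{- \frac{2157}{4} - 1088}{-43 - 1088} - 925 \cdot 2 \cdot 44 = \frac{1}{-1131} \left(- \frac{6509}{4}\right) - 925 \cdot 88 = \left(- \frac{1}{1131}\right) \left(- \frac{6509}{4}\right) - 81400 = \frac{6509}{4524} - 81400 = - \frac{368247091}{4524}$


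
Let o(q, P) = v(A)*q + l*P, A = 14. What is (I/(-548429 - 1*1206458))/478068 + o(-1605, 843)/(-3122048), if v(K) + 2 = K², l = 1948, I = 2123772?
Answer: -46520138933381165/109135782234909632 ≈ -0.42626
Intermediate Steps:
v(K) = -2 + K²
o(q, P) = 194*q + 1948*P (o(q, P) = (-2 + 14²)*q + 1948*P = (-2 + 196)*q + 1948*P = 194*q + 1948*P)
(I/(-548429 - 1*1206458))/478068 + o(-1605, 843)/(-3122048) = (2123772/(-548429 - 1*1206458))/478068 + (194*(-1605) + 1948*843)/(-3122048) = (2123772/(-548429 - 1206458))*(1/478068) + (-311370 + 1642164)*(-1/3122048) = (2123772/(-1754887))*(1/478068) + 1330794*(-1/3122048) = (2123772*(-1/1754887))*(1/478068) - 665397/1561024 = -2123772/1754887*1/478068 - 665397/1561024 = -176981/69912943193 - 665397/1561024 = -46520138933381165/109135782234909632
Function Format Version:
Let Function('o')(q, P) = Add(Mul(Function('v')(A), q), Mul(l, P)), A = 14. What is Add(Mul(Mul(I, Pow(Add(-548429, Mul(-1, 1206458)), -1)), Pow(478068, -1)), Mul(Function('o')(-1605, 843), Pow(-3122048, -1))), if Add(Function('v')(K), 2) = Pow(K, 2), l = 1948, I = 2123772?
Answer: Rational(-46520138933381165, 109135782234909632) ≈ -0.42626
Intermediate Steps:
Function('v')(K) = Add(-2, Pow(K, 2))
Function('o')(q, P) = Add(Mul(194, q), Mul(1948, P)) (Function('o')(q, P) = Add(Mul(Add(-2, Pow(14, 2)), q), Mul(1948, P)) = Add(Mul(Add(-2, 196), q), Mul(1948, P)) = Add(Mul(194, q), Mul(1948, P)))
Add(Mul(Mul(I, Pow(Add(-548429, Mul(-1, 1206458)), -1)), Pow(478068, -1)), Mul(Function('o')(-1605, 843), Pow(-3122048, -1))) = Add(Mul(Mul(2123772, Pow(Add(-548429, Mul(-1, 1206458)), -1)), Pow(478068, -1)), Mul(Add(Mul(194, -1605), Mul(1948, 843)), Pow(-3122048, -1))) = Add(Mul(Mul(2123772, Pow(Add(-548429, -1206458), -1)), Rational(1, 478068)), Mul(Add(-311370, 1642164), Rational(-1, 3122048))) = Add(Mul(Mul(2123772, Pow(-1754887, -1)), Rational(1, 478068)), Mul(1330794, Rational(-1, 3122048))) = Add(Mul(Mul(2123772, Rational(-1, 1754887)), Rational(1, 478068)), Rational(-665397, 1561024)) = Add(Mul(Rational(-2123772, 1754887), Rational(1, 478068)), Rational(-665397, 1561024)) = Add(Rational(-176981, 69912943193), Rational(-665397, 1561024)) = Rational(-46520138933381165, 109135782234909632)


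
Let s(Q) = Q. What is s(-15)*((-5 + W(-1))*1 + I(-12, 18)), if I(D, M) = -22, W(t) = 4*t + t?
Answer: 480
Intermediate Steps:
W(t) = 5*t
s(-15)*((-5 + W(-1))*1 + I(-12, 18)) = -15*((-5 + 5*(-1))*1 - 22) = -15*((-5 - 5)*1 - 22) = -15*(-10*1 - 22) = -15*(-10 - 22) = -15*(-32) = 480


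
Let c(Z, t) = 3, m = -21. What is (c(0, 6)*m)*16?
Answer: -1008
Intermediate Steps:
(c(0, 6)*m)*16 = (3*(-21))*16 = -63*16 = -1008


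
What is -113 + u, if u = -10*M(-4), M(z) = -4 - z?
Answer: -113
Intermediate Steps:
u = 0 (u = -10*(-4 - 1*(-4)) = -10*(-4 + 4) = -10*0 = 0)
-113 + u = -113 + 0 = -113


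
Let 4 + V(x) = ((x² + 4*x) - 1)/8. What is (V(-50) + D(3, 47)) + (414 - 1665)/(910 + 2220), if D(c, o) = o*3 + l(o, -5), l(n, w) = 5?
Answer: 5370771/12520 ≈ 428.98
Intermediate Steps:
D(c, o) = 5 + 3*o (D(c, o) = o*3 + 5 = 3*o + 5 = 5 + 3*o)
V(x) = -33/8 + x/2 + x²/8 (V(x) = -4 + ((x² + 4*x) - 1)/8 = -4 + (-1 + x² + 4*x)*(⅛) = -4 + (-⅛ + x/2 + x²/8) = -33/8 + x/2 + x²/8)
(V(-50) + D(3, 47)) + (414 - 1665)/(910 + 2220) = ((-33/8 + (½)*(-50) + (⅛)*(-50)²) + (5 + 3*47)) + (414 - 1665)/(910 + 2220) = ((-33/8 - 25 + (⅛)*2500) + (5 + 141)) - 1251/3130 = ((-33/8 - 25 + 625/2) + 146) - 1251*1/3130 = (2267/8 + 146) - 1251/3130 = 3435/8 - 1251/3130 = 5370771/12520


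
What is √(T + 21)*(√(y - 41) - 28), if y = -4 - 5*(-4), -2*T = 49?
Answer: I*√14*(-28 + 5*I)/2 ≈ -9.3541 - 52.383*I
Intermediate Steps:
T = -49/2 (T = -½*49 = -49/2 ≈ -24.500)
y = 16 (y = -4 + 20 = 16)
√(T + 21)*(√(y - 41) - 28) = √(-49/2 + 21)*(√(16 - 41) - 28) = √(-7/2)*(√(-25) - 28) = (I*√14/2)*(5*I - 28) = (I*√14/2)*(-28 + 5*I) = I*√14*(-28 + 5*I)/2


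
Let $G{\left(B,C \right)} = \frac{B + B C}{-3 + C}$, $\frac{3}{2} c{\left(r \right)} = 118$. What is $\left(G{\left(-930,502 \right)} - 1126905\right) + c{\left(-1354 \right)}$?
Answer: $- \frac{1688262391}{1497} \approx -1.1278 \cdot 10^{6}$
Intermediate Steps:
$c{\left(r \right)} = \frac{236}{3}$ ($c{\left(r \right)} = \frac{2}{3} \cdot 118 = \frac{236}{3}$)
$G{\left(B,C \right)} = \frac{B + B C}{-3 + C}$
$\left(G{\left(-930,502 \right)} - 1126905\right) + c{\left(-1354 \right)} = \left(- \frac{930 \left(1 + 502\right)}{-3 + 502} - 1126905\right) + \frac{236}{3} = \left(\left(-930\right) \frac{1}{499} \cdot 503 - 1126905\right) + \frac{236}{3} = \left(- \frac{467790}{499} - 1126905\right) + \frac{236}{3} = - \frac{562793385}{499} + \frac{236}{3} = - \frac{1688262391}{1497}$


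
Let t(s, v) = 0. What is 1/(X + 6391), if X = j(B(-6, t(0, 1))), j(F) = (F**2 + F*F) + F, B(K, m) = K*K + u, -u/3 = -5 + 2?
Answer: 1/10486 ≈ 9.5365e-5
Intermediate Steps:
u = 9 (u = -3*(-5 + 2) = -3*(-3) = 9)
B(K, m) = 9 + K**2 (B(K, m) = K*K + 9 = K**2 + 9 = 9 + K**2)
j(F) = F + 2*F**2 (j(F) = (F**2 + F**2) + F = 2*F**2 + F = F + 2*F**2)
X = 4095 (X = (9 + (-6)**2)*(1 + 2*(9 + (-6)**2)) = (9 + 36)*(1 + 2*(9 + 36)) = 45*(1 + 2*45) = 45*(1 + 90) = 45*91 = 4095)
1/(X + 6391) = 1/(4095 + 6391) = 1/10486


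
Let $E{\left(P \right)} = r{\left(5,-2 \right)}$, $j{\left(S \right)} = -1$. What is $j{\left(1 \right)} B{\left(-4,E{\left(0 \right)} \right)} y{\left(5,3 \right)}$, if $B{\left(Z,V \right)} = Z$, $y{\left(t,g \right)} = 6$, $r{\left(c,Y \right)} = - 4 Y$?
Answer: $24$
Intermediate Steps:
$E{\left(P \right)} = 8$ ($E{\left(P \right)} = \left(-4\right) \left(-2\right) = 8$)
$j{\left(1 \right)} B{\left(-4,E{\left(0 \right)} \right)} y{\left(5,3 \right)} = \left(-1\right) \left(-4\right) 6 = 4 \cdot 6 = 24$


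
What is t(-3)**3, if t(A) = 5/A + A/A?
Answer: -8/27 ≈ -0.29630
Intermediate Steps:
t(A) = 1 + 5/A (t(A) = 5/A + 1 = 1 + 5/A)
t(-3)**3 = ((5 - 3)/(-3))**3 = (-1/3*2)**3 = (-2/3)**3 = -8/27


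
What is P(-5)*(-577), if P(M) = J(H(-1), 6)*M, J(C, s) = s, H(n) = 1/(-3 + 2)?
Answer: 17310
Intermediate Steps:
H(n) = -1 (H(n) = 1/(-1) = -1)
P(M) = 6*M
P(-5)*(-577) = (6*(-5))*(-577) = -30*(-577) = 17310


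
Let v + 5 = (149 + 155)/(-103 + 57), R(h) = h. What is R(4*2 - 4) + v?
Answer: -175/23 ≈ -7.6087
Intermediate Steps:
v = -267/23 (v = -5 + (149 + 155)/(-103 + 57) = -5 + 304/(-46) = -5 + 304*(-1/46) = -5 - 152/23 = -267/23 ≈ -11.609)
R(4*2 - 4) + v = (4*2 - 4) - 267/23 = (8 - 4) - 267/23 = 4 - 267/23 = -175/23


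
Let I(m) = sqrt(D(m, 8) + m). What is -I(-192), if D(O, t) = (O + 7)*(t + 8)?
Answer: -4*I*sqrt(197) ≈ -56.143*I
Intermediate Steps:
D(O, t) = (7 + O)*(8 + t)
I(m) = sqrt(112 + 17*m) (I(m) = sqrt((56 + 7*8 + 8*m + m*8) + m) = sqrt((56 + 56 + 8*m + 8*m) + m) = sqrt((112 + 16*m) + m) = sqrt(112 + 17*m))
-I(-192) = -sqrt(112 + 17*(-192)) = -sqrt(112 - 3264) = -sqrt(-3152) = -4*I*sqrt(197)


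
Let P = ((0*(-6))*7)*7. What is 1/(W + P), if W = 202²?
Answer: 1/40804 ≈ 2.4507e-5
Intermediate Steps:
W = 40804
P = 0 (P = (0*7)*7 = 0*7 = 0)
1/(W + P) = 1/(40804 + 0) = 1/40804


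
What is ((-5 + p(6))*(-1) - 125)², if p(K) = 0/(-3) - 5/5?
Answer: 14161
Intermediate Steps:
p(K) = -1 (p(K) = 0*(-⅓) - 5*⅕ = 0 - 1 = -1)
((-5 + p(6))*(-1) - 125)² = ((-5 - 1)*(-1) - 125)² = (-6*(-1) - 125)² = (6 - 125)² = (-119)² = 14161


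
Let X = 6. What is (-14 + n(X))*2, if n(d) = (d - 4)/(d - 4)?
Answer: -26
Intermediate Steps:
n(d) = 1 (n(d) = (-4 + d)/(-4 + d) = 1)
(-14 + n(X))*2 = (-14 + 1)*2 = -13*2 = -26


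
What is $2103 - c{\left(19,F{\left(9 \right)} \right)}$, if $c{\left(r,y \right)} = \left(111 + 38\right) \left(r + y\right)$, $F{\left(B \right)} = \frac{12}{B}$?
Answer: $- \frac{2780}{3} \approx -926.67$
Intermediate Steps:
$c{\left(r,y \right)} = 149 r + 149 y$ ($c{\left(r,y \right)} = 149 \left(r + y\right) = 149 r + 149 y$)
$2103 - c{\left(19,F{\left(9 \right)} \right)} = 2103 - \left(149 \cdot 19 + 149 \cdot \frac{12}{9}\right) = 2103 - \left(2831 + 149 \cdot 12 \cdot \frac{1}{9}\right) = 2103 - \left(2831 + 149 \cdot \frac{4}{3}\right) = 2103 - \left(2831 + \frac{596}{3}\right) = 2103 - \frac{9089}{3} = - \frac{2780}{3}$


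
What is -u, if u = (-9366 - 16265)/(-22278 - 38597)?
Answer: -25631/60875 ≈ -0.42104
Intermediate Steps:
u = 25631/60875 (u = -25631/(-60875) = -25631*(-1/60875) = 25631/60875 ≈ 0.42104)
-u = -1*25631/60875 = -25631/60875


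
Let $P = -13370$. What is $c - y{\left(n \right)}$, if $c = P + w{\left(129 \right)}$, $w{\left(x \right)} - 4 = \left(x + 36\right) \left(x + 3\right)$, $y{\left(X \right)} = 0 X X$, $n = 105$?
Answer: $8414$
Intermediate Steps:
$y{\left(X \right)} = 0$ ($y{\left(X \right)} = 0 X = 0$)
$w{\left(x \right)} = 4 + \left(3 + x\right) \left(36 + x\right)$ ($w{\left(x \right)} = 4 + \left(x + 36\right) \left(x + 3\right) = 4 + \left(36 + x\right) \left(3 + x\right) = 4 + \left(3 + x\right) \left(36 + x\right)$)
$c = 8414$ ($c = -13370 + \left(112 + 129^{2} + 39 \cdot 129\right) = -13370 + \left(112 + 16641 + 5031\right) = -13370 + 21784 = 8414$)
$c - y{\left(n \right)} = 8414 - 0 = 8414 + 0 = 8414$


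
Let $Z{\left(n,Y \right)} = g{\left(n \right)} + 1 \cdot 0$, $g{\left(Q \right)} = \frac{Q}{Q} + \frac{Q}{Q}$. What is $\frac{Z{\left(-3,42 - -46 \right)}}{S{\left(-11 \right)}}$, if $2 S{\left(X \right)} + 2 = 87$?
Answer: $\frac{4}{85} \approx 0.047059$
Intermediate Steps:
$S{\left(X \right)} = \frac{85}{2}$ ($S{\left(X \right)} = -1 + \frac{1}{2} \cdot 87 = -1 + \frac{87}{2} = \frac{85}{2}$)
$g{\left(Q \right)} = 2$ ($g{\left(Q \right)} = 1 + 1 = 2$)
$Z{\left(n,Y \right)} = 2$ ($Z{\left(n,Y \right)} = 2 + 1 \cdot 0 = 2 + 0 = 2$)
$\frac{Z{\left(-3,42 - -46 \right)}}{S{\left(-11 \right)}} = \frac{2}{\frac{85}{2}} = 2 \cdot \frac{2}{85} = \frac{4}{85}$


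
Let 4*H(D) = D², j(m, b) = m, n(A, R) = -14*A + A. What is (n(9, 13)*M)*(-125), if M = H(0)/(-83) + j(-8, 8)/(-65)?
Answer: 1800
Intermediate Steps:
n(A, R) = -13*A
H(D) = D²/4
M = 8/65 (M = ((¼)*0²)/(-83) - 8/(-65) = ((¼)*0)*(-1/83) - 8*(-1/65) = 0*(-1/83) + 8/65 = 0 + 8/65 = 8/65 ≈ 0.12308)
(n(9, 13)*M)*(-125) = (-13*9*(8/65))*(-125) = -117*8/65*(-125) = -72/5*(-125) = 1800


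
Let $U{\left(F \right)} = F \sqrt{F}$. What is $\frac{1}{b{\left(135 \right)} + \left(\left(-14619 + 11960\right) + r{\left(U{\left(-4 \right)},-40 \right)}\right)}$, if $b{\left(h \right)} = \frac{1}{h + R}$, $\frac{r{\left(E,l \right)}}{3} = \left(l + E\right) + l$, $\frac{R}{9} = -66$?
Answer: $- \frac{305382339}{885364742210} + \frac{1264086 i}{442682371105} \approx -0.00034492 + 2.8555 \cdot 10^{-6} i$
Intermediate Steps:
$R = -594$ ($R = 9 \left(-66\right) = -594$)
$U{\left(F \right)} = F^{\frac{3}{2}}$
$r{\left(E,l \right)} = 3 E + 6 l$ ($r{\left(E,l \right)} = 3 \left(\left(l + E\right) + l\right) = 3 \left(\left(E + l\right) + l\right) = 3 \left(E + 2 l\right) = 3 E + 6 l$)
$b{\left(h \right)} = \frac{1}{-594 + h}$ ($b{\left(h \right)} = \frac{1}{h - 594} = \frac{1}{-594 + h}$)
$\frac{1}{b{\left(135 \right)} + \left(\left(-14619 + 11960\right) + r{\left(U{\left(-4 \right)},-40 \right)}\right)} = \frac{1}{\frac{1}{-594 + 135} + \left(\left(-14619 + 11960\right) + \left(3 \left(-4\right)^{\frac{3}{2}} + 6 \left(-40\right)\right)\right)} = \frac{1}{\frac{1}{-459} - \left(2899 - - 24 i\right)} = \frac{1}{- \frac{1}{459} - \left(2899 + 24 i\right)} = \frac{1}{- \frac{1330642}{459} - 24 i} = \frac{210681 \left(- \frac{1330642}{459} + 24 i\right)}{1770729484420}$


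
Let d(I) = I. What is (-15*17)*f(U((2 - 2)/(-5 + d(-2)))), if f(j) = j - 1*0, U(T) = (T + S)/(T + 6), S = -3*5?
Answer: 1275/2 ≈ 637.50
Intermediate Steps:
S = -15
U(T) = (-15 + T)/(6 + T) (U(T) = (T - 15)/(T + 6) = (-15 + T)/(6 + T))
f(j) = j (f(j) = j + 0 = j)
(-15*17)*f(U((2 - 2)/(-5 + d(-2)))) = (-15*17)*((-15 + (2 - 2)/(-5 - 2))/(6 + (2 - 2)/(-5 - 2))) = -255*(-15 + 0/(-7))/(6 + 0/(-7)) = -255*(-15 + 0*(-⅐))/(6 + 0*(-⅐)) = -255*(-15 + 0)/(6 + 0) = -255*(-15)/6 = -85*(-15)/2 = -255*(-5/2) = 1275/2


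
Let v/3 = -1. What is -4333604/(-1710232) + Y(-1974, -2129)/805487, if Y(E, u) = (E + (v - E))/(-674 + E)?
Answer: 1155409018425325/455975551827704 ≈ 2.5339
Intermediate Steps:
v = -3 (v = 3*(-1) = -3)
Y(E, u) = -3/(-674 + E) (Y(E, u) = (E + (-3 - E))/(-674 + E) = -3/(-674 + E))
-4333604/(-1710232) + Y(-1974, -2129)/805487 = -4333604/(-1710232) - 3/(-674 - 1974)/805487 = -4333604*(-1/1710232) - 3/(-2648)*(1/805487) = 1083401/427558 - 3*(-1/2648)*(1/805487) = 1083401/427558 + (3/2648)*(1/805487) = 1083401/427558 + 3/2132929576 = 1155409018425325/455975551827704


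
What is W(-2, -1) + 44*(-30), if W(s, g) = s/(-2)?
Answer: -1319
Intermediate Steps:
W(s, g) = -s/2 (W(s, g) = s*(-1/2) = -s/2)
W(-2, -1) + 44*(-30) = -1/2*(-2) + 44*(-30) = 1 - 1320 = -1319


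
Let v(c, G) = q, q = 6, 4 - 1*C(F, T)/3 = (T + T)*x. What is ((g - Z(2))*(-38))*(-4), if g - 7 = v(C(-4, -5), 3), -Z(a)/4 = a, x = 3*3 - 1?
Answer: 3192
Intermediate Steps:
x = 8 (x = 9 - 1 = 8)
C(F, T) = 12 - 48*T (C(F, T) = 12 - 3*(T + T)*8 = 12 - 3*2*T*8 = 12 - 48*T)
Z(a) = -4*a
v(c, G) = 6
g = 13 (g = 7 + 6 = 13)
((g - Z(2))*(-38))*(-4) = ((13 - (-4)*2)*(-38))*(-4) = ((13 - 1*(-8))*(-38))*(-4) = ((13 + 8)*(-38))*(-4) = (21*(-38))*(-4) = -798*(-4) = 3192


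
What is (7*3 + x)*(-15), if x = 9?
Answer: -450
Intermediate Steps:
(7*3 + x)*(-15) = (7*3 + 9)*(-15) = (21 + 9)*(-15) = 30*(-15) = -450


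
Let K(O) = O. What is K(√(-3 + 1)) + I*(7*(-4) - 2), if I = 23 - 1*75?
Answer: 1560 + I*√2 ≈ 1560.0 + 1.4142*I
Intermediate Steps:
I = -52 (I = 23 - 75 = -52)
K(√(-3 + 1)) + I*(7*(-4) - 2) = √(-3 + 1) - 52*(7*(-4) - 2) = √(-2) - 52*(-28 - 2) = I*√2 - 52*(-30) = I*√2 + 1560 = 1560 + I*√2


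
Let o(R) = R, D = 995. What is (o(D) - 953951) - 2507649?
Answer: -3460605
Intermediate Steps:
(o(D) - 953951) - 2507649 = (995 - 953951) - 2507649 = -952956 - 2507649 = -3460605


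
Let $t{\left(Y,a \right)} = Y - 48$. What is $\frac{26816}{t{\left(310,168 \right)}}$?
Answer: $\frac{13408}{131} \approx 102.35$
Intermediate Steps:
$t{\left(Y,a \right)} = -48 + Y$ ($t{\left(Y,a \right)} = Y + \left(-63 + 15\right) = Y - 48 = -48 + Y$)
$\frac{26816}{t{\left(310,168 \right)}} = \frac{26816}{-48 + 310} = \frac{26816}{262} = 26816 \cdot \frac{1}{262} = \frac{13408}{131}$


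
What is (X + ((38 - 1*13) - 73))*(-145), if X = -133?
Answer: 26245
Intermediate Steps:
(X + ((38 - 1*13) - 73))*(-145) = (-133 + ((38 - 1*13) - 73))*(-145) = (-133 + ((38 - 13) - 73))*(-145) = (-133 + (25 - 73))*(-145) = (-133 - 48)*(-145) = -181*(-145) = 26245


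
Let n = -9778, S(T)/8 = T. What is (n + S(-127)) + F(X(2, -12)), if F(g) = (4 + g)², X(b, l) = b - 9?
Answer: -10785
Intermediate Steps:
X(b, l) = -9 + b
S(T) = 8*T
(n + S(-127)) + F(X(2, -12)) = (-9778 + 8*(-127)) + (4 + (-9 + 2))² = (-9778 - 1016) + (4 - 7)² = -10794 + (-3)² = -10794 + 9 = -10785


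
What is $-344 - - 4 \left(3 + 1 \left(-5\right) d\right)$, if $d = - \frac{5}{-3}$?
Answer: $- \frac{1096}{3} \approx -365.33$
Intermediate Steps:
$d = \frac{5}{3}$ ($d = \left(-5\right) \left(- \frac{1}{3}\right) = \frac{5}{3} \approx 1.6667$)
$-344 - - 4 \left(3 + 1 \left(-5\right) d\right) = -344 - - 4 \left(3 + 1 \left(-5\right) \frac{5}{3}\right) = -344 - - 4 \left(3 - \frac{25}{3}\right) = -344 - \left(-4\right) \left(- \frac{16}{3}\right) = -344 - \frac{64}{3} = - \frac{1096}{3}$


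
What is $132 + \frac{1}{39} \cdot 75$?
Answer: $\frac{1741}{13} \approx 133.92$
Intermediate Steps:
$132 + \frac{1}{39} \cdot 75 = 132 + \frac{25}{13} = \frac{1741}{13}$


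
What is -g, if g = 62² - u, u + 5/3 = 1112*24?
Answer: 68527/3 ≈ 22842.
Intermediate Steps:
u = 80059/3 (u = -5/3 + 1112*24 = -5/3 + 26688 = 80059/3 ≈ 26686.)
g = -68527/3 (g = 62² - 1*80059/3 = 3844 - 80059/3 = -68527/3 ≈ -22842.)
-g = -1*(-68527/3) = 68527/3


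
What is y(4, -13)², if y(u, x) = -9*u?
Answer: 1296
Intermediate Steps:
y(4, -13)² = (-9*4)² = (-36)² = 1296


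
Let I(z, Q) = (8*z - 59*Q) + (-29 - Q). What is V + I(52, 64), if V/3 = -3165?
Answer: -12948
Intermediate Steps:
V = -9495 (V = 3*(-3165) = -9495)
I(z, Q) = -29 - 60*Q + 8*z (I(z, Q) = (-59*Q + 8*z) + (-29 - Q) = -29 - 60*Q + 8*z)
V + I(52, 64) = -9495 + (-29 - 60*64 + 8*52) = -9495 + (-29 - 3840 + 416) = -9495 - 3453 = -12948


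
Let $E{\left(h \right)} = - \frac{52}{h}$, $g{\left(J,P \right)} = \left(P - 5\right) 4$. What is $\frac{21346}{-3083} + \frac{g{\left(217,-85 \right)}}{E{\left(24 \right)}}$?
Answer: $\frac{6381782}{40079} \approx 159.23$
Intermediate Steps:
$g{\left(J,P \right)} = -20 + 4 P$ ($g{\left(J,P \right)} = \left(-5 + P\right) 4 = -20 + 4 P$)
$\frac{21346}{-3083} + \frac{g{\left(217,-85 \right)}}{E{\left(24 \right)}} = \frac{21346}{-3083} + \frac{-20 + 4 \left(-85\right)}{\left(-52\right) \frac{1}{24}} = 21346 \left(- \frac{1}{3083}\right) + \frac{-20 - 340}{\left(-52\right) \frac{1}{24}} = - \frac{21346}{3083} - \frac{360}{- \frac{13}{6}} = - \frac{21346}{3083} - - \frac{2160}{13} = - \frac{21346}{3083} + \frac{2160}{13} = \frac{6381782}{40079}$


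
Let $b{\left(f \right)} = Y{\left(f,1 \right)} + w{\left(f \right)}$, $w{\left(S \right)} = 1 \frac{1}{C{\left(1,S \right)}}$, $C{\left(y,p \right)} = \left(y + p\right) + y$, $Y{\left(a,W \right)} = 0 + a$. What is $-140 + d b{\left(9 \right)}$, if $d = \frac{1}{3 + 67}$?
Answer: $- \frac{10770}{77} \approx -139.87$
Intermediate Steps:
$d = \frac{1}{70} \approx 0.014286$
$Y{\left(a,W \right)} = a$
$C{\left(y,p \right)} = p + 2 y$ ($C{\left(y,p \right)} = \left(p + y\right) + y = p + 2 y$)
$w{\left(S \right)} = \frac{1}{2 + S}$ ($w{\left(S \right)} = 1 \frac{1}{S + 2 \cdot 1} = 1 \frac{1}{S + 2} = 1 \frac{1}{2 + S} = \frac{1}{2 + S}$)
$b{\left(f \right)} = f + \frac{1}{2 + f}$
$-140 + d b{\left(9 \right)} = -140 + \frac{\frac{1}{2 + 9} \left(1 + 9 \left(2 + 9\right)\right)}{70} = -140 + \frac{\frac{1}{11} \left(1 + 9 \cdot 11\right)}{70} = -140 + \frac{\frac{1}{11} \left(1 + 99\right)}{70} = -140 + \frac{\frac{1}{11} \cdot 100}{70} = -140 + \frac{1}{70} \cdot \frac{100}{11} = -140 + \frac{10}{77} = - \frac{10770}{77}$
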